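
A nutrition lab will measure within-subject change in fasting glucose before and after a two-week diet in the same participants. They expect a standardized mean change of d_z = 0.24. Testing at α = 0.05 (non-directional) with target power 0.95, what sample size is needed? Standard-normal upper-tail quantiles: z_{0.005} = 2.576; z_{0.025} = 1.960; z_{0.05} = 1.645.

n = 226 pairs

For a paired (one-sample on differences) test: n = ((z_{α/2} + z_β) / d)².
z_{α/2} + z_β = 1.960 + 1.645 = 3.605.
n = (3.605 / 0.24)² = 15.021² = 225.63.
Round up.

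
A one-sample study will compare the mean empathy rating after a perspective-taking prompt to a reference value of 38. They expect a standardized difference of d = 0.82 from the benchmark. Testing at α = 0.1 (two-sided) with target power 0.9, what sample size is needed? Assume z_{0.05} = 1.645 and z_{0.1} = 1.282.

n = 13

For a one-sample test: n = ((z_{α/2} + z_β) / d)².
z_{α/2} + z_β = 1.645 + 1.282 = 2.927.
n = (2.927 / 0.82)² = 3.570² = 12.74.
Round up.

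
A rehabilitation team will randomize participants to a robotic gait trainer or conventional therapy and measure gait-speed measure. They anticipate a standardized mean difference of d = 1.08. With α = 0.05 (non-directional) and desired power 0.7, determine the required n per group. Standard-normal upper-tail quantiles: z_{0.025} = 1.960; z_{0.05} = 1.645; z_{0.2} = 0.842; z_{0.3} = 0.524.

n = 11 per group

For two independent groups with equal n: n = 2·((z_{α/2} + z_β) / d)².
z_{α/2} + z_β = 1.960 + 0.524 = 2.484.
n = 2 × (2.484 / 1.08)² = 2 × 2.300² = 2 × 5.29 = 10.6.
Round up to the next whole participant.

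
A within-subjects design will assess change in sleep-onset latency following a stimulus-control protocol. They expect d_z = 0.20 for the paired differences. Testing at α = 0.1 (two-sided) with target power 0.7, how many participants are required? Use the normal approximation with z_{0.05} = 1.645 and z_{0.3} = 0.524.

For a paired (one-sample on differences) test: n = ((z_{α/2} + z_β) / d)².
z_{α/2} + z_β = 1.645 + 0.524 = 2.169.
n = (2.169 / 0.20)² = 10.845² = 117.61.
Round up.

n = 118 pairs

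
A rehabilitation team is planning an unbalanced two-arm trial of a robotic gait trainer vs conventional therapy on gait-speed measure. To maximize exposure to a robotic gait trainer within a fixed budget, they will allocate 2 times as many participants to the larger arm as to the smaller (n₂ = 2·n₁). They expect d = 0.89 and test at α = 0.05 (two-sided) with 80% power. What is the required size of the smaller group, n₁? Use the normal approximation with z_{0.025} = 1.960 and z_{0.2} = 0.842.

With allocation ratio k = n₂/n₁ = 2, Var(x̄₁−x̄₂) = σ²(1/n₁ + 1/(k·n₁)) = σ²·(k+1)/(k·n₁).
So n₁ = (1 + 1/k)·((z_{α/2} + z_β)/d)² = 1.500 × (2.802/0.89)².
n₁ = 1.500 × 9.91 = 14.9.
Round up: n₁ = 15, giving n₂ = 2 × 15 = 30.

n₁ = 15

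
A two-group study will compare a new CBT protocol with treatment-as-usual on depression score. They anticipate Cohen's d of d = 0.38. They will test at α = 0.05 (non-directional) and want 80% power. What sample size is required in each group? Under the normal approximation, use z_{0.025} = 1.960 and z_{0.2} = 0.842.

n = 109 per group

For two independent groups with equal n: n = 2·((z_{α/2} + z_β) / d)².
z_{α/2} + z_β = 1.960 + 0.842 = 2.802.
n = 2 × (2.802 / 0.38)² = 2 × 7.374² = 2 × 54.37 = 108.7.
Round up to the next whole participant.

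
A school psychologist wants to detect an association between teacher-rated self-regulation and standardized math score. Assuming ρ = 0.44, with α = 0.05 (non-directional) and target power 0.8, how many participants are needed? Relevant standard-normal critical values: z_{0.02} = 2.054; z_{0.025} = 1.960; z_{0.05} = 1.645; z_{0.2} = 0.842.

Fisher's z: C = ½·ln((1+r)/(1−r)) = ½·ln(2.5714) = 0.4722.
n = ((z_{α/2} + z_β)/C)² + 3.
(1.960 + 0.842) / 0.4722 = 2.802 / 0.4722 = 5.934.
n = 5.934² + 3 = 35.21 + 3 = 38.2.
Round up.

n = 39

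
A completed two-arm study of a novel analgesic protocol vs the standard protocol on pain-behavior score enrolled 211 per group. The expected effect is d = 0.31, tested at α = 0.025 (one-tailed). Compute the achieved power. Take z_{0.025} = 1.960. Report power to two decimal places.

power ≈ 0.89

For two equal groups, power = Φ(d·√(n/2) − z_{α}).
d·√(n/2) = 0.31 × √(211/2) = 0.31 × 10.271 = 3.184.
z_β = 3.184 − 1.960 = 1.224.
Power = Φ(1.224) = 0.890.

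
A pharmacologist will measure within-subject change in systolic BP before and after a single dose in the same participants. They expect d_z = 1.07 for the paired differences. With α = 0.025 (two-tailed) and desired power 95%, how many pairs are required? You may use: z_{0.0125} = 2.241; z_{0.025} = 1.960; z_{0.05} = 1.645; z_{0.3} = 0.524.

n = 14 pairs

For a paired (one-sample on differences) test: n = ((z_{α/2} + z_β) / d)².
z_{α/2} + z_β = 2.241 + 1.645 = 3.886.
n = (3.886 / 1.07)² = 3.632² = 13.19.
Round up.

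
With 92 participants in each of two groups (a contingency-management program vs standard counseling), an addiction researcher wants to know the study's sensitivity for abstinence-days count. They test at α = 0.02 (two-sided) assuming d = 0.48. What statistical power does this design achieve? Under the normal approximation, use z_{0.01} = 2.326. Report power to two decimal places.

power ≈ 0.82

For two equal groups, power = Φ(d·√(n/2) − z_{α/2}).
d·√(n/2) = 0.48 × √(92/2) = 0.48 × 6.782 = 3.256.
z_β = 3.256 − 2.326 = 0.930.
Power = Φ(0.930) = 0.824.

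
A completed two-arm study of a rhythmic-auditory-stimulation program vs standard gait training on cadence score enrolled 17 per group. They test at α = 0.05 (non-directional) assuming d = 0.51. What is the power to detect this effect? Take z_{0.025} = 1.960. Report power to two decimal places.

For two equal groups, power = Φ(d·√(n/2) − z_{α/2}).
d·√(n/2) = 0.51 × √(17/2) = 0.51 × 2.915 = 1.487.
z_β = 1.487 − 1.960 = -0.473.
Power = Φ(-0.473) = 0.318.

power ≈ 0.32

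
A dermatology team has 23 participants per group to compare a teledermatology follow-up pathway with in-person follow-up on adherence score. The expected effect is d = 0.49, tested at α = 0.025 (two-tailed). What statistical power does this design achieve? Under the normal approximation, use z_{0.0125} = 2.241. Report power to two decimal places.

power ≈ 0.28

For two equal groups, power = Φ(d·√(n/2) − z_{α/2}).
d·√(n/2) = 0.49 × √(23/2) = 0.49 × 3.391 = 1.662.
z_β = 1.662 − 2.241 = -0.579.
Power = Φ(-0.579) = 0.281.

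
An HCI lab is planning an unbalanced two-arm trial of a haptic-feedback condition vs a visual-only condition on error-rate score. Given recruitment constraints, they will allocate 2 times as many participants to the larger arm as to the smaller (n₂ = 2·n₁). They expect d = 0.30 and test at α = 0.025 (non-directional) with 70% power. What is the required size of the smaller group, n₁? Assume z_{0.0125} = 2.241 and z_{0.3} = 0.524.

With allocation ratio k = n₂/n₁ = 2, Var(x̄₁−x̄₂) = σ²(1/n₁ + 1/(k·n₁)) = σ²·(k+1)/(k·n₁).
So n₁ = (1 + 1/k)·((z_{α/2} + z_β)/d)² = 1.500 × (2.765/0.30)².
n₁ = 1.500 × 84.95 = 127.4.
Round up: n₁ = 128, giving n₂ = 2 × 128 = 256.

n₁ = 128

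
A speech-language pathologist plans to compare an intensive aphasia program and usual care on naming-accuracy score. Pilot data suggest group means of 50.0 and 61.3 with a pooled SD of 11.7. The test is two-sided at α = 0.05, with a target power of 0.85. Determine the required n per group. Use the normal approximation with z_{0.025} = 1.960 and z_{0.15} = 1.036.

n = 20 per group

Cohen's d = |M₁ − M₂| / SD_pooled = |50.0 − 61.3| / 11.7 = 11.3 / 11.7 = 0.966.
For two independent groups with equal n: n = 2·((z_{α/2} + z_β) / d)².
z_{α/2} + z_β = 1.960 + 1.036 = 2.996.
n = 2 × (2.996 / 0.966)² = 2 × 3.101² = 2 × 9.62 = 19.2.
Round up to the next whole participant.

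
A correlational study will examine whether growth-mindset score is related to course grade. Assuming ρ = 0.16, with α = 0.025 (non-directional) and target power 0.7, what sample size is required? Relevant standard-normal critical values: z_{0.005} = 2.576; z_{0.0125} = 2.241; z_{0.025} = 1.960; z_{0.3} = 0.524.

n = 297

Fisher's z: C = ½·ln((1+r)/(1−r)) = ½·ln(1.3810) = 0.1614.
n = ((z_{α/2} + z_β)/C)² + 3.
(2.241 + 0.524) / 0.1614 = 2.765 / 0.1614 = 17.131.
n = 17.131² + 3 = 293.48 + 3 = 296.5.
Round up.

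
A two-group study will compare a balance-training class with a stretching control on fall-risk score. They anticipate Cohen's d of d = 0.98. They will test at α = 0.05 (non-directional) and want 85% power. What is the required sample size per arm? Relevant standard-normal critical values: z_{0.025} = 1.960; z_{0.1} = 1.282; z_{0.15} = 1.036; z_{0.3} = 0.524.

n = 19 per group

For two independent groups with equal n: n = 2·((z_{α/2} + z_β) / d)².
z_{α/2} + z_β = 1.960 + 1.036 = 2.996.
n = 2 × (2.996 / 0.98)² = 2 × 3.057² = 2 × 9.35 = 18.7.
Round up to the next whole participant.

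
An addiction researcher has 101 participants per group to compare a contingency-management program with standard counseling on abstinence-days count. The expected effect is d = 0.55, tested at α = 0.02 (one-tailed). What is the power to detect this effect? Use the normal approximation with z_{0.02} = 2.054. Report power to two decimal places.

For two equal groups, power = Φ(d·√(n/2) − z_{α}).
d·√(n/2) = 0.55 × √(101/2) = 0.55 × 7.106 = 3.908.
z_β = 3.908 − 2.054 = 1.854.
Power = Φ(1.854) = 0.968.

power ≈ 0.97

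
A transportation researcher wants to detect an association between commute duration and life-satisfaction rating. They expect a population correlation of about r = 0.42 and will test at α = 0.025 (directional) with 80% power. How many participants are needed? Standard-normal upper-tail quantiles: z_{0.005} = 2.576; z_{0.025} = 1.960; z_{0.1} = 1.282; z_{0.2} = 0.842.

Fisher's z: C = ½·ln((1+r)/(1−r)) = ½·ln(2.4483) = 0.4477.
n = ((z_{α} + z_β)/C)² + 3.
(1.960 + 0.842) / 0.4477 = 2.802 / 0.4477 = 6.259.
n = 6.259² + 3 = 39.17 + 3 = 42.2.
Round up.

n = 43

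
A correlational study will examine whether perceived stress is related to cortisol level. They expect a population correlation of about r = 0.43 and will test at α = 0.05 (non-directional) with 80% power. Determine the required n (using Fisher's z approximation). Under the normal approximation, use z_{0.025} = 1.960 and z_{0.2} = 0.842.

n = 41

Fisher's z: C = ½·ln((1+r)/(1−r)) = ½·ln(2.5088) = 0.4599.
n = ((z_{α/2} + z_β)/C)² + 3.
(1.960 + 0.842) / 0.4599 = 2.802 / 0.4599 = 6.093.
n = 6.093² + 3 = 37.12 + 3 = 40.1.
Round up.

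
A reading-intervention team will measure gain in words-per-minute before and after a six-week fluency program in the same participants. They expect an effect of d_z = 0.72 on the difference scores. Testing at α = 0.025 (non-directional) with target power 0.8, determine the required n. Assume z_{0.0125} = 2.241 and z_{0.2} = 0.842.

n = 19 pairs

For a paired (one-sample on differences) test: n = ((z_{α/2} + z_β) / d)².
z_{α/2} + z_β = 2.241 + 0.842 = 3.083.
n = (3.083 / 0.72)² = 4.282² = 18.34.
Round up.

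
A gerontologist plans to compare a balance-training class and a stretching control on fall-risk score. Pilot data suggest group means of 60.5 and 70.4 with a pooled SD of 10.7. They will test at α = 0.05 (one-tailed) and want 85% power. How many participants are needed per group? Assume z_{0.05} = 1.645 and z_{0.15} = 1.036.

Cohen's d = |M₁ − M₂| / SD_pooled = |60.5 − 70.4| / 10.7 = 9.9 / 10.7 = 0.925.
For two independent groups with equal n: n = 2·((z_{α} + z_β) / d)².
z_{α} + z_β = 1.645 + 1.036 = 2.681.
n = 2 × (2.681 / 0.925)² = 2 × 2.898² = 2 × 8.40 = 16.8.
Round up to the next whole participant.

n = 17 per group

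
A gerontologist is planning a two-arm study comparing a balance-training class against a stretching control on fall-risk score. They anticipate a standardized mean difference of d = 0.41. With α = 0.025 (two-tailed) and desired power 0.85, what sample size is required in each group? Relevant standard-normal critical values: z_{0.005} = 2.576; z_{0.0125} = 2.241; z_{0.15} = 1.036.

n = 128 per group

For two independent groups with equal n: n = 2·((z_{α/2} + z_β) / d)².
z_{α/2} + z_β = 2.241 + 1.036 = 3.277.
n = 2 × (3.277 / 0.41)² = 2 × 7.993² = 2 × 63.88 = 127.8.
Round up to the next whole participant.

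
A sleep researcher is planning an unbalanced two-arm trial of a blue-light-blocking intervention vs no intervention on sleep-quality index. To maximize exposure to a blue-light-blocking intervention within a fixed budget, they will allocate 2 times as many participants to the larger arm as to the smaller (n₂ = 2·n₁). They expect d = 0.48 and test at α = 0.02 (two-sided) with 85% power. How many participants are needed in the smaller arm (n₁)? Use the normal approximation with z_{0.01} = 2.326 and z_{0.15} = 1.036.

n₁ = 74

With allocation ratio k = n₂/n₁ = 2, Var(x̄₁−x̄₂) = σ²(1/n₁ + 1/(k·n₁)) = σ²·(k+1)/(k·n₁).
So n₁ = (1 + 1/k)·((z_{α/2} + z_β)/d)² = 1.500 × (3.362/0.48)².
n₁ = 1.500 × 49.06 = 73.6.
Round up: n₁ = 74, giving n₂ = 2 × 74 = 148.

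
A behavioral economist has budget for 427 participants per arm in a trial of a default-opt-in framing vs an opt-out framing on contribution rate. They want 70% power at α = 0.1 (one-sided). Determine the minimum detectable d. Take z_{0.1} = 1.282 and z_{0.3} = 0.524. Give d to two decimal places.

For two independent groups of n = 427 each: d_min = (z_{α} + z_β)·√(2/n).
z-sum = 1.282 + 0.524 = 1.806.
d_min = 1.806 × √(2/427) = 1.806 × 0.0684 = 0.124.

d_min ≈ 0.12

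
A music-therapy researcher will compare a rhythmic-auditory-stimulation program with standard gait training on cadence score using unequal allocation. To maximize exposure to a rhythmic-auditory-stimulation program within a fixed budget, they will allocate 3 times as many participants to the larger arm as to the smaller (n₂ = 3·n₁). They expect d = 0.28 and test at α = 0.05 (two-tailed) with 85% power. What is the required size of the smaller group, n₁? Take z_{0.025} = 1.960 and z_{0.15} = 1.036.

With allocation ratio k = n₂/n₁ = 3, Var(x̄₁−x̄₂) = σ²(1/n₁ + 1/(k·n₁)) = σ²·(k+1)/(k·n₁).
So n₁ = (1 + 1/k)·((z_{α/2} + z_β)/d)² = 1.333 × (2.996/0.28)².
n₁ = 1.333 × 114.49 = 152.7.
Round up: n₁ = 153, giving n₂ = 3 × 153 = 459.

n₁ = 153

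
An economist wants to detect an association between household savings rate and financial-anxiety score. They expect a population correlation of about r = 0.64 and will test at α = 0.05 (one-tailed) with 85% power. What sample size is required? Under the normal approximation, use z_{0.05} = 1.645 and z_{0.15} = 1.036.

Fisher's z: C = ½·ln((1+r)/(1−r)) = ½·ln(4.5556) = 0.7582.
n = ((z_{α} + z_β)/C)² + 3.
(1.645 + 1.036) / 0.7582 = 2.681 / 0.7582 = 3.536.
n = 3.536² + 3 = 12.50 + 3 = 15.5.
Round up.

n = 16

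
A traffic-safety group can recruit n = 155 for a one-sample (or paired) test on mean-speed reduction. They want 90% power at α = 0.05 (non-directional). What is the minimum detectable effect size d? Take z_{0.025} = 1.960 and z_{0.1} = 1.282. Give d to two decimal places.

For a single sample (or paired design) of n = 155: d_min = (z_{α/2} + z_β)/√n.
z-sum = 1.960 + 1.282 = 3.242.
d_min = 3.242 / √155 = 3.242 / 12.450 = 0.260.

d_min ≈ 0.26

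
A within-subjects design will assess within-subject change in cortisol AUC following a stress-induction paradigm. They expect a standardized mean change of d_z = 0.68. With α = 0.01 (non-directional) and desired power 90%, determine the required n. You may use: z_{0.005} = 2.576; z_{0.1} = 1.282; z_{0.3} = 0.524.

n = 33 pairs

For a paired (one-sample on differences) test: n = ((z_{α/2} + z_β) / d)².
z_{α/2} + z_β = 2.576 + 1.282 = 3.858.
n = (3.858 / 0.68)² = 5.674² = 32.19.
Round up.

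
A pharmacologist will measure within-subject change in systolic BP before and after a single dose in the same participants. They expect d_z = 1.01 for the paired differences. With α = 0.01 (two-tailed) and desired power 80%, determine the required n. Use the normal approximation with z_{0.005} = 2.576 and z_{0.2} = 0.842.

n = 12 pairs

For a paired (one-sample on differences) test: n = ((z_{α/2} + z_β) / d)².
z_{α/2} + z_β = 2.576 + 0.842 = 3.418.
n = (3.418 / 1.01)² = 3.384² = 11.45.
Round up.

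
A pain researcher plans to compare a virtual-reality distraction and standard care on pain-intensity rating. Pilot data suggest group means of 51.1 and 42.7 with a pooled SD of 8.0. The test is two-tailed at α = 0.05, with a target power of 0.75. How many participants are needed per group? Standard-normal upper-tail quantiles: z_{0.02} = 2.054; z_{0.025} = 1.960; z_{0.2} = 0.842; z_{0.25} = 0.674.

Cohen's d = |M₁ − M₂| / SD_pooled = |51.1 − 42.7| / 8.0 = 8.4 / 8.0 = 1.050.
For two independent groups with equal n: n = 2·((z_{α/2} + z_β) / d)².
z_{α/2} + z_β = 1.960 + 0.674 = 2.634.
n = 2 × (2.634 / 1.050)² = 2 × 2.509² = 2 × 6.29 = 12.6.
Round up to the next whole participant.

n = 13 per group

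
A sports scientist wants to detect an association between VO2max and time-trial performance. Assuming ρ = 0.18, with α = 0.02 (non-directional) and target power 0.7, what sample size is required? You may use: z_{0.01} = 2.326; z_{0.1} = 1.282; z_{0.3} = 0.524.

Fisher's z: C = ½·ln((1+r)/(1−r)) = ½·ln(1.4390) = 0.1820.
n = ((z_{α/2} + z_β)/C)² + 3.
(2.326 + 0.524) / 0.1820 = 2.850 / 0.1820 = 15.659.
n = 15.659² + 3 = 245.21 + 3 = 248.2.
Round up.

n = 249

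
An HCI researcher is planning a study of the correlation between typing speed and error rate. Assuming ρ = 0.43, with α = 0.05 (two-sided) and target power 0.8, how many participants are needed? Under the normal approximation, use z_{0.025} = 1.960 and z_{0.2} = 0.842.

Fisher's z: C = ½·ln((1+r)/(1−r)) = ½·ln(2.5088) = 0.4599.
n = ((z_{α/2} + z_β)/C)² + 3.
(1.960 + 0.842) / 0.4599 = 2.802 / 0.4599 = 6.093.
n = 6.093² + 3 = 37.12 + 3 = 40.1.
Round up.

n = 41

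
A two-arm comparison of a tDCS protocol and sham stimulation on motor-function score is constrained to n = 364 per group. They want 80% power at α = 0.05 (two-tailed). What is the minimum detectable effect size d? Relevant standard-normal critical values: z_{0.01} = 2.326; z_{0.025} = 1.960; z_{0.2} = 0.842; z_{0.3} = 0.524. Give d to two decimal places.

d_min ≈ 0.21

For two independent groups of n = 364 each: d_min = (z_{α/2} + z_β)·√(2/n).
z-sum = 1.960 + 0.842 = 2.802.
d_min = 2.802 × √(2/364) = 2.802 × 0.0741 = 0.208.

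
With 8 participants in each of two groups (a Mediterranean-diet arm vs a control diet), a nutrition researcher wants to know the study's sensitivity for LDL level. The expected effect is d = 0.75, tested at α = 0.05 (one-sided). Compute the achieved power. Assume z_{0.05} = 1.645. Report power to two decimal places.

power ≈ 0.44

For two equal groups, power = Φ(d·√(n/2) − z_{α}).
d·√(n/2) = 0.75 × √(8/2) = 0.75 × 2.000 = 1.500.
z_β = 1.500 − 1.645 = -0.145.
Power = Φ(-0.145) = 0.442.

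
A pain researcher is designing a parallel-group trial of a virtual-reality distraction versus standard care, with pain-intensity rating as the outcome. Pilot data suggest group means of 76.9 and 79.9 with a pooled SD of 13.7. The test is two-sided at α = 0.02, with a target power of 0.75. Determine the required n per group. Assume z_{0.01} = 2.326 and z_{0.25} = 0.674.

Cohen's d = |M₁ − M₂| / SD_pooled = |76.9 − 79.9| / 13.7 = 3.0 / 13.7 = 0.219.
For two independent groups with equal n: n = 2·((z_{α/2} + z_β) / d)².
z_{α/2} + z_β = 2.326 + 0.674 = 3.000.
n = 2 × (3.000 / 0.219)² = 2 × 13.699² = 2 × 187.65 = 375.3.
Round up to the next whole participant.

n = 376 per group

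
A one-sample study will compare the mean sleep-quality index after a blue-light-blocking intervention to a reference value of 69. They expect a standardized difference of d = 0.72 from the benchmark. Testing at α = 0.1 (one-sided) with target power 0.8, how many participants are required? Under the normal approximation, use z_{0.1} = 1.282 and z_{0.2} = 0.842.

For a one-sample test: n = ((z_{α} + z_β) / d)².
z_{α} + z_β = 1.282 + 0.842 = 2.124.
n = (2.124 / 0.72)² = 2.950² = 8.70.
Round up.

n = 9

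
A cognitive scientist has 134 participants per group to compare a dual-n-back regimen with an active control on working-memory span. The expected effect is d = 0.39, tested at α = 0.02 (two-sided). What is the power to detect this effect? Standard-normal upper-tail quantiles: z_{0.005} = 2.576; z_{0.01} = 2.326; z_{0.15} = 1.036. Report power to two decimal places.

power ≈ 0.81

For two equal groups, power = Φ(d·√(n/2) − z_{α/2}).
d·√(n/2) = 0.39 × √(134/2) = 0.39 × 8.185 = 3.192.
z_β = 3.192 − 2.326 = 0.866.
Power = Φ(0.866) = 0.807.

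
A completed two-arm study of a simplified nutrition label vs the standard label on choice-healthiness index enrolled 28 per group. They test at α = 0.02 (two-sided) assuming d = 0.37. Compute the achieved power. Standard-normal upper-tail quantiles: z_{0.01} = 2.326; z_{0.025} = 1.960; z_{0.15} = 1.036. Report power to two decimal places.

For two equal groups, power = Φ(d·√(n/2) − z_{α/2}).
d·√(n/2) = 0.37 × √(28/2) = 0.37 × 3.742 = 1.384.
z_β = 1.384 − 2.326 = -0.942.
Power = Φ(-0.942) = 0.173.

power ≈ 0.17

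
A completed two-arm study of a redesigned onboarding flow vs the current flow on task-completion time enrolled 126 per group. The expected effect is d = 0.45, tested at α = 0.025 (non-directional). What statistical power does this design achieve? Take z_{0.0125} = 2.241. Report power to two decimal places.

power ≈ 0.91

For two equal groups, power = Φ(d·√(n/2) − z_{α/2}).
d·√(n/2) = 0.45 × √(126/2) = 0.45 × 7.937 = 3.572.
z_β = 3.572 − 2.241 = 1.331.
Power = Φ(1.331) = 0.908.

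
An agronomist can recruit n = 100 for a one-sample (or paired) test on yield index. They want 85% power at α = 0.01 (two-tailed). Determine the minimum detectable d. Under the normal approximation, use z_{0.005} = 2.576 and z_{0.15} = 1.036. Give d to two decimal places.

d_min ≈ 0.36

For a single sample (or paired design) of n = 100: d_min = (z_{α/2} + z_β)/√n.
z-sum = 2.576 + 1.036 = 3.612.
d_min = 3.612 / √100 = 3.612 / 10.000 = 0.361.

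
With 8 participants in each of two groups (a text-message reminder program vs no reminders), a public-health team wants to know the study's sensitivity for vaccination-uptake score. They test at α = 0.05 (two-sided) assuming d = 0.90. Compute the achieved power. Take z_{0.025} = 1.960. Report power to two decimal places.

power ≈ 0.44

For two equal groups, power = Φ(d·√(n/2) − z_{α/2}).
d·√(n/2) = 0.90 × √(8/2) = 0.90 × 2.000 = 1.800.
z_β = 1.800 − 1.960 = -0.160.
Power = Φ(-0.160) = 0.436.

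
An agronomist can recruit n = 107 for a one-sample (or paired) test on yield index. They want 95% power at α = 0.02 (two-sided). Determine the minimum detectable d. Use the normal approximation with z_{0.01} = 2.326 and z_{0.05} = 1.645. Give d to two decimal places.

d_min ≈ 0.38

For a single sample (or paired design) of n = 107: d_min = (z_{α/2} + z_β)/√n.
z-sum = 2.326 + 1.645 = 3.971.
d_min = 3.971 / √107 = 3.971 / 10.344 = 0.384.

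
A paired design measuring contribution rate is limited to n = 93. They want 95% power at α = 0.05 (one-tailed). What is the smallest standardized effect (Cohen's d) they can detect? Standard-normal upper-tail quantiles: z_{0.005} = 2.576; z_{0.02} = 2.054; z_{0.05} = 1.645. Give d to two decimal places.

d_min ≈ 0.34

For a single sample (or paired design) of n = 93: d_min = (z_{α} + z_β)/√n.
z-sum = 1.645 + 1.645 = 3.290.
d_min = 3.290 / √93 = 3.290 / 9.644 = 0.341.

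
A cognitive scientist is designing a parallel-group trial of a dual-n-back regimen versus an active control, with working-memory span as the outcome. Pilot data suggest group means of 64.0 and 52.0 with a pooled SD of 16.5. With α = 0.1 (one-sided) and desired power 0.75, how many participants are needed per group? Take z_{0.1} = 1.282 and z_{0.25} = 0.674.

Cohen's d = |M₁ − M₂| / SD_pooled = |64.0 − 52.0| / 16.5 = 12.0 / 16.5 = 0.727.
For two independent groups with equal n: n = 2·((z_{α} + z_β) / d)².
z_{α} + z_β = 1.282 + 0.674 = 1.956.
n = 2 × (1.956 / 0.727)² = 2 × 2.691² = 2 × 7.24 = 14.5.
Round up to the next whole participant.

n = 15 per group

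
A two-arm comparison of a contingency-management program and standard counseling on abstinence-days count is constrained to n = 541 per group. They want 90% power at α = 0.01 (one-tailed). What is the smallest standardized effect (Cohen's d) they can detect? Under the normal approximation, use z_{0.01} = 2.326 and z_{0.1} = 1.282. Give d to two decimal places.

For two independent groups of n = 541 each: d_min = (z_{α} + z_β)·√(2/n).
z-sum = 2.326 + 1.282 = 3.608.
d_min = 3.608 × √(2/541) = 3.608 × 0.0608 = 0.219.

d_min ≈ 0.22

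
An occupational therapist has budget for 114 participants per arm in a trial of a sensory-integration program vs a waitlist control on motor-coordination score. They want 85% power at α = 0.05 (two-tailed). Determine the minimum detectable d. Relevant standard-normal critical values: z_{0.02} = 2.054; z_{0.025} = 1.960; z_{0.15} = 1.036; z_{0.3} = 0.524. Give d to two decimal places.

For two independent groups of n = 114 each: d_min = (z_{α/2} + z_β)·√(2/n).
z-sum = 1.960 + 1.036 = 2.996.
d_min = 2.996 × √(2/114) = 2.996 × 0.1325 = 0.397.

d_min ≈ 0.40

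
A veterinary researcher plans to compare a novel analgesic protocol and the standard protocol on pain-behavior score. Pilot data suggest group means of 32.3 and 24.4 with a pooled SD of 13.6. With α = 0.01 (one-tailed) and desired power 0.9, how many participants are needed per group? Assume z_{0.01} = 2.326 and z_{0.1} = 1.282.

Cohen's d = |M₁ − M₂| / SD_pooled = |32.3 − 24.4| / 13.6 = 7.9 / 13.6 = 0.581.
For two independent groups with equal n: n = 2·((z_{α} + z_β) / d)².
z_{α} + z_β = 2.326 + 1.282 = 3.608.
n = 2 × (3.608 / 0.581)² = 2 × 6.210² = 2 × 38.56 = 77.1.
Round up to the next whole participant.

n = 78 per group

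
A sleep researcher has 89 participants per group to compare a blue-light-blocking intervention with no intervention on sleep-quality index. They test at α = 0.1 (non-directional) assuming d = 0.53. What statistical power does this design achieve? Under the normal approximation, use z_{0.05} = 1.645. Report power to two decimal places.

power ≈ 0.97

For two equal groups, power = Φ(d·√(n/2) − z_{α/2}).
d·√(n/2) = 0.53 × √(89/2) = 0.53 × 6.671 = 3.536.
z_β = 3.536 − 1.645 = 1.891.
Power = Φ(1.891) = 0.971.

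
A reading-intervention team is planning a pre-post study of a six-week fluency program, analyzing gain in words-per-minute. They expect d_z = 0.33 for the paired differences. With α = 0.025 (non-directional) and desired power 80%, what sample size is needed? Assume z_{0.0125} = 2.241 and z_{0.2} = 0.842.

For a paired (one-sample on differences) test: n = ((z_{α/2} + z_β) / d)².
z_{α/2} + z_β = 2.241 + 0.842 = 3.083.
n = (3.083 / 0.33)² = 9.342² = 87.28.
Round up.

n = 88 pairs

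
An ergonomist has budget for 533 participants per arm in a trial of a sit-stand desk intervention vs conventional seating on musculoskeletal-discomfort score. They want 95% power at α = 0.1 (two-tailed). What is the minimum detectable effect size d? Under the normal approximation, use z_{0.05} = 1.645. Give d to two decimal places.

For two independent groups of n = 533 each: d_min = (z_{α/2} + z_β)·√(2/n).
z-sum = 1.645 + 1.645 = 3.290.
d_min = 3.290 × √(2/533) = 3.290 × 0.0613 = 0.202.

d_min ≈ 0.20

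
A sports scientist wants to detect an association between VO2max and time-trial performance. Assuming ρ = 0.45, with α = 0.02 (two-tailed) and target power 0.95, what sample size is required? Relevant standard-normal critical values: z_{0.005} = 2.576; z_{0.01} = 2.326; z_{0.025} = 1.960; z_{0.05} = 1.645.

Fisher's z: C = ½·ln((1+r)/(1−r)) = ½·ln(2.6364) = 0.4847.
n = ((z_{α/2} + z_β)/C)² + 3.
(2.326 + 1.645) / 0.4847 = 3.971 / 0.4847 = 8.193.
n = 8.193² + 3 = 67.12 + 3 = 70.1.
Round up.

n = 71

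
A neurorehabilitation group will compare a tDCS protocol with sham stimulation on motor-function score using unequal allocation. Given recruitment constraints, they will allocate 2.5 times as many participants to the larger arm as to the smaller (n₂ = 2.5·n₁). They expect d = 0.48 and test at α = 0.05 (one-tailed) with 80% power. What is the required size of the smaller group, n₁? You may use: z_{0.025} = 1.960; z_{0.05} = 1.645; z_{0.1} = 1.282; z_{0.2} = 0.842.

With allocation ratio k = n₂/n₁ = 2.5, Var(x̄₁−x̄₂) = σ²(1/n₁ + 1/(k·n₁)) = σ²·(k+1)/(k·n₁).
So n₁ = (1 + 1/k)·((z_{α} + z_β)/d)² = 1.400 × (2.487/0.48)².
n₁ = 1.400 × 26.85 = 37.6.
Round up: n₁ = 38, giving n₂ = 2.5 × 38 = 95.

n₁ = 38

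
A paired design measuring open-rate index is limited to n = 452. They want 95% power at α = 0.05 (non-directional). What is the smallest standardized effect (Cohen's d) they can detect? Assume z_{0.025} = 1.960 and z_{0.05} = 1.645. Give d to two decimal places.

d_min ≈ 0.17

For a single sample (or paired design) of n = 452: d_min = (z_{α/2} + z_β)/√n.
z-sum = 1.960 + 1.645 = 3.605.
d_min = 3.605 / √452 = 3.605 / 21.260 = 0.170.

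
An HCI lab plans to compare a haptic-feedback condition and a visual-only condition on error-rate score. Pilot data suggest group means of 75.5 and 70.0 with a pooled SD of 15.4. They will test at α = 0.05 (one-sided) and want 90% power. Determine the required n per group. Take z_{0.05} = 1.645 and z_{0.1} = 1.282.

n = 135 per group

Cohen's d = |M₁ − M₂| / SD_pooled = |75.5 − 70.0| / 15.4 = 5.5 / 15.4 = 0.357.
For two independent groups with equal n: n = 2·((z_{α} + z_β) / d)².
z_{α} + z_β = 1.645 + 1.282 = 2.927.
n = 2 × (2.927 / 0.357)² = 2 × 8.199² = 2 × 67.22 = 134.4.
Round up to the next whole participant.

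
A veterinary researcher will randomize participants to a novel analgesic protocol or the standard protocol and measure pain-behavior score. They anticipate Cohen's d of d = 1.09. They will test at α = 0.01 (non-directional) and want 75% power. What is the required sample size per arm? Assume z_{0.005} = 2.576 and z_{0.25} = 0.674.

For two independent groups with equal n: n = 2·((z_{α/2} + z_β) / d)².
z_{α/2} + z_β = 2.576 + 0.674 = 3.250.
n = 2 × (3.250 / 1.09)² = 2 × 2.982² = 2 × 8.89 = 17.8.
Round up to the next whole participant.

n = 18 per group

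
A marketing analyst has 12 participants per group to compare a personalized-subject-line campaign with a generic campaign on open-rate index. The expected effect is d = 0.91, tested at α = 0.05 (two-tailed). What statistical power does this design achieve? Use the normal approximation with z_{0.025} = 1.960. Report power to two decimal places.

For two equal groups, power = Φ(d·√(n/2) − z_{α/2}).
d·√(n/2) = 0.91 × √(12/2) = 0.91 × 2.449 = 2.229.
z_β = 2.229 − 1.960 = 0.269.
Power = Φ(0.269) = 0.606.

power ≈ 0.61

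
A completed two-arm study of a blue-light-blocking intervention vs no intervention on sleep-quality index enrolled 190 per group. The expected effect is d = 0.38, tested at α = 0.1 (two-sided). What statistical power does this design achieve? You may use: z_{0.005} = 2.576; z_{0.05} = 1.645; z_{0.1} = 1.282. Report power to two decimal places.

power ≈ 0.98

For two equal groups, power = Φ(d·√(n/2) − z_{α/2}).
d·√(n/2) = 0.38 × √(190/2) = 0.38 × 9.747 = 3.704.
z_β = 3.704 − 1.645 = 2.059.
Power = Φ(2.059) = 0.980.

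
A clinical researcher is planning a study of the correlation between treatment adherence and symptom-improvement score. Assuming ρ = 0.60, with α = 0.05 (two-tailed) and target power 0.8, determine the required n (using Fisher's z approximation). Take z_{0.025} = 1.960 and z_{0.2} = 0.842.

n = 20

Fisher's z: C = ½·ln((1+r)/(1−r)) = ½·ln(4.0000) = 0.6931.
n = ((z_{α/2} + z_β)/C)² + 3.
(1.960 + 0.842) / 0.6931 = 2.802 / 0.6931 = 4.043.
n = 4.043² + 3 = 16.34 + 3 = 19.3.
Round up.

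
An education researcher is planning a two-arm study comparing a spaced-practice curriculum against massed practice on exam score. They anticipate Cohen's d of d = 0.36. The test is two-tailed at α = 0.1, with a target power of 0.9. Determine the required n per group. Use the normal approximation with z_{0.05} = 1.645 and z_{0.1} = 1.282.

For two independent groups with equal n: n = 2·((z_{α/2} + z_β) / d)².
z_{α/2} + z_β = 1.645 + 1.282 = 2.927.
n = 2 × (2.927 / 0.36)² = 2 × 8.131² = 2 × 66.11 = 132.2.
Round up to the next whole participant.

n = 133 per group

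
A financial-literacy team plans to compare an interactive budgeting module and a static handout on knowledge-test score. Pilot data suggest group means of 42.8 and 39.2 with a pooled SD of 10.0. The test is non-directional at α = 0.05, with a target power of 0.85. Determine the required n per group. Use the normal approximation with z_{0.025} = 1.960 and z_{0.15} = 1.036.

Cohen's d = |M₁ − M₂| / SD_pooled = |42.8 − 39.2| / 10.0 = 3.6 / 10.0 = 0.360.
For two independent groups with equal n: n = 2·((z_{α/2} + z_β) / d)².
z_{α/2} + z_β = 1.960 + 1.036 = 2.996.
n = 2 × (2.996 / 0.360)² = 2 × 8.322² = 2 × 69.26 = 138.5.
Round up to the next whole participant.

n = 139 per group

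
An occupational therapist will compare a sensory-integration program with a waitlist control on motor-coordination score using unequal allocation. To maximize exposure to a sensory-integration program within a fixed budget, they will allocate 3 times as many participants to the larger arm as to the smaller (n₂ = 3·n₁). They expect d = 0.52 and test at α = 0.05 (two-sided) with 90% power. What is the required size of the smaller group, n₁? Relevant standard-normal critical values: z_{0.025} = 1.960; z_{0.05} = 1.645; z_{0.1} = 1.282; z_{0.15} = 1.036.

With allocation ratio k = n₂/n₁ = 3, Var(x̄₁−x̄₂) = σ²(1/n₁ + 1/(k·n₁)) = σ²·(k+1)/(k·n₁).
So n₁ = (1 + 1/k)·((z_{α/2} + z_β)/d)² = 1.333 × (3.242/0.52)².
n₁ = 1.333 × 38.87 = 51.8.
Round up: n₁ = 52, giving n₂ = 3 × 52 = 156.

n₁ = 52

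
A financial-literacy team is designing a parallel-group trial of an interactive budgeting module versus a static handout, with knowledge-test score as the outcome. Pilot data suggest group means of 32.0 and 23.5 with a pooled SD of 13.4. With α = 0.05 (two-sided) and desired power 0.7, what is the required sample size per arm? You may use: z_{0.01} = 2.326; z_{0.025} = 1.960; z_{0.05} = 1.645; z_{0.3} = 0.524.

Cohen's d = |M₁ − M₂| / SD_pooled = |32.0 − 23.5| / 13.4 = 8.5 / 13.4 = 0.634.
For two independent groups with equal n: n = 2·((z_{α/2} + z_β) / d)².
z_{α/2} + z_β = 1.960 + 0.524 = 2.484.
n = 2 × (2.484 / 0.634)² = 2 × 3.918² = 2 × 15.35 = 30.7.
Round up to the next whole participant.

n = 31 per group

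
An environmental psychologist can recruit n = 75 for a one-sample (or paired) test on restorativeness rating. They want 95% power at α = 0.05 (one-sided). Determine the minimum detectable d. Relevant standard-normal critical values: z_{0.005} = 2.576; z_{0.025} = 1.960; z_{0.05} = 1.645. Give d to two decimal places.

d_min ≈ 0.38

For a single sample (or paired design) of n = 75: d_min = (z_{α} + z_β)/√n.
z-sum = 1.645 + 1.645 = 3.290.
d_min = 3.290 / √75 = 3.290 / 8.660 = 0.380.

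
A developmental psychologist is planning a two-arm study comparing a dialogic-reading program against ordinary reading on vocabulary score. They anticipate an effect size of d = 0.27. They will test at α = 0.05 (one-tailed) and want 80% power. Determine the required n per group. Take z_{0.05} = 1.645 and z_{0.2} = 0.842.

For two independent groups with equal n: n = 2·((z_{α} + z_β) / d)².
z_{α} + z_β = 1.645 + 0.842 = 2.487.
n = 2 × (2.487 / 0.27)² = 2 × 9.211² = 2 × 84.84 = 169.7.
Round up to the next whole participant.

n = 170 per group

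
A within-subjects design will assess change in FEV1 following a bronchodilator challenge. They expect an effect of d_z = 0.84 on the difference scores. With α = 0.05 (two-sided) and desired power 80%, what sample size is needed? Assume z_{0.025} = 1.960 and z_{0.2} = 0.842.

For a paired (one-sample on differences) test: n = ((z_{α/2} + z_β) / d)².
z_{α/2} + z_β = 1.960 + 0.842 = 2.802.
n = (2.802 / 0.84)² = 3.336² = 11.13.
Round up.

n = 12 pairs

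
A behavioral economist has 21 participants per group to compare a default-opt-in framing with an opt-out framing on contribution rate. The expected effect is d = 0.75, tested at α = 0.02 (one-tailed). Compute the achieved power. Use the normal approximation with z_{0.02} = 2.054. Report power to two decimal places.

For two equal groups, power = Φ(d·√(n/2) − z_{α}).
d·√(n/2) = 0.75 × √(21/2) = 0.75 × 3.240 = 2.430.
z_β = 2.430 − 2.054 = 0.376.
Power = Φ(0.376) = 0.647.

power ≈ 0.65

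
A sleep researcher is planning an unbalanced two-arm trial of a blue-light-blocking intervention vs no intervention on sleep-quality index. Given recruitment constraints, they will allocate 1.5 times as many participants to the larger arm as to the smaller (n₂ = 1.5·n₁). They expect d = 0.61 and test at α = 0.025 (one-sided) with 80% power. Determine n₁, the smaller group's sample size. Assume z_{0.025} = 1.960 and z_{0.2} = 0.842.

n₁ = 36

With allocation ratio k = n₂/n₁ = 1.5, Var(x̄₁−x̄₂) = σ²(1/n₁ + 1/(k·n₁)) = σ²·(k+1)/(k·n₁).
So n₁ = (1 + 1/k)·((z_{α} + z_β)/d)² = 1.667 × (2.802/0.61)².
n₁ = 1.667 × 21.10 = 35.2.
Round up: n₁ = 36, giving n₂ = 1.5 × 36 = 54.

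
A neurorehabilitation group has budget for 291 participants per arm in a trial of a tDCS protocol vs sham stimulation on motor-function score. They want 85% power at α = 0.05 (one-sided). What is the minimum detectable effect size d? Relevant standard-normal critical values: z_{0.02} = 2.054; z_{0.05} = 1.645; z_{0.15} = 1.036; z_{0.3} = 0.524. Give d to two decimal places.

For two independent groups of n = 291 each: d_min = (z_{α} + z_β)·√(2/n).
z-sum = 1.645 + 1.036 = 2.681.
d_min = 2.681 × √(2/291) = 2.681 × 0.0829 = 0.222.

d_min ≈ 0.22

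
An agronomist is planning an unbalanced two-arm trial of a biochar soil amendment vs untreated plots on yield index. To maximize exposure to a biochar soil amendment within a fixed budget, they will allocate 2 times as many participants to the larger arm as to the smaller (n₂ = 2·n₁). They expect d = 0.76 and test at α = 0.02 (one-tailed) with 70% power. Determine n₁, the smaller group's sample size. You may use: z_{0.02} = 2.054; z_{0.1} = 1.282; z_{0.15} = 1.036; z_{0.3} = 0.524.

n₁ = 18

With allocation ratio k = n₂/n₁ = 2, Var(x̄₁−x̄₂) = σ²(1/n₁ + 1/(k·n₁)) = σ²·(k+1)/(k·n₁).
So n₁ = (1 + 1/k)·((z_{α} + z_β)/d)² = 1.500 × (2.578/0.76)².
n₁ = 1.500 × 11.51 = 17.3.
Round up: n₁ = 18, giving n₂ = 2 × 18 = 36.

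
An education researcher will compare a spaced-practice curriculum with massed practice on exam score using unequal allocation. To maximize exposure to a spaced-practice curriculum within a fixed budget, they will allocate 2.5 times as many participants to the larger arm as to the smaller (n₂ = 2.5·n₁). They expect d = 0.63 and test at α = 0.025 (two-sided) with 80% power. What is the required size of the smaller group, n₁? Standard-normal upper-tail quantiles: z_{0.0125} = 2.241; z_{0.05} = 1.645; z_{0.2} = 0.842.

n₁ = 34

With allocation ratio k = n₂/n₁ = 2.5, Var(x̄₁−x̄₂) = σ²(1/n₁ + 1/(k·n₁)) = σ²·(k+1)/(k·n₁).
So n₁ = (1 + 1/k)·((z_{α/2} + z_β)/d)² = 1.400 × (3.083/0.63)².
n₁ = 1.400 × 23.95 = 33.5.
Round up: n₁ = 34, giving n₂ = 2.5 × 34 = 85.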